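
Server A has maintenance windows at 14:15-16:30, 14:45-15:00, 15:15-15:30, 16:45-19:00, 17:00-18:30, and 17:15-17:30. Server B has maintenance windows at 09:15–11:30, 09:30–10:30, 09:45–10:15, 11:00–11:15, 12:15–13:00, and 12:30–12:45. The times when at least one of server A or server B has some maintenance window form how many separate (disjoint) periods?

First set merges to 14:15–16:30, 16:45–19:00.
Second set merges to 09:15–11:30, 12:15–13:00.
A ∪ B = 09:15–11:30, 12:15–13:00, 14:15–16:30, 16:45–19:00.
That is 4 disjoint pieces.

4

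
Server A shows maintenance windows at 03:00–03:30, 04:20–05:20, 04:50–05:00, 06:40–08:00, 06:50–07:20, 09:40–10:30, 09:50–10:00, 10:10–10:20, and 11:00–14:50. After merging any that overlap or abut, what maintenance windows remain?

03:00–03:30, 04:20–05:20, 06:40–08:00, 09:40–10:30, 11:00–14:50

04:20–05:20 is disjoint → start new block.
04:50–05:00 overlaps/touches 04:20–05:20 → extend to 04:20–05:20.
06:40–08:00 is disjoint → start new block.
06:50–07:20 overlaps/touches 06:40–08:00 → extend to 06:40–08:00.
09:40–10:30 is disjoint → start new block.
09:50–10:00 overlaps/touches 09:40–10:30 → extend to 09:40–10:30.
10:10–10:20 overlaps/touches 09:40–10:30 → extend to 09:40–10:30.
11:00–14:50 is disjoint → start new block.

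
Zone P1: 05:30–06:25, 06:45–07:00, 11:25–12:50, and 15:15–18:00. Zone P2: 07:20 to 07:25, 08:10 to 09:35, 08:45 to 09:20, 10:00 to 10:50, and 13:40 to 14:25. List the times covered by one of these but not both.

B, merged: 07:20–07:25, 08:10–09:35, 10:00–10:50, 13:40–14:25.
A \ B = 05:30–06:25, 06:45–07:00, 11:25–12:50, 15:15–18:00.
B \ A = 07:20–07:25, 08:10–09:35, 10:00–10:50, 13:40–14:25.
Union of the two gives the symmetric difference.

05:30–06:25, 06:45–07:00, 07:20–07:25, 08:10–09:35, 10:00–10:50, 11:25–12:50, 13:40–14:25, 15:15–18:00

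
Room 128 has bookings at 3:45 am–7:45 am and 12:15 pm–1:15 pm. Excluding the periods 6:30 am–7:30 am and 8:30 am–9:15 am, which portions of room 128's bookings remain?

3:45 am-6:30 am, 7:30 am-7:45 am, 12:15 pm-1:15 pm

3:45 am-7:45 am \ B = 3:45 am-6:30 am, 7:30 am-7:45 am.
12:15 pm-1:15 pm: nothing removed.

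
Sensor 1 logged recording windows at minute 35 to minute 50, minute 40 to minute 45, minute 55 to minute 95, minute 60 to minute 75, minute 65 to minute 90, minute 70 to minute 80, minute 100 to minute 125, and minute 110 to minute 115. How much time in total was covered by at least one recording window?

80 minutes

Merged: minute 35 to minute 50, minute 55 to minute 95, minute 100 to minute 125.
Lengths: 15 minutes + 40 minutes + 25 minutes = 80 minutes.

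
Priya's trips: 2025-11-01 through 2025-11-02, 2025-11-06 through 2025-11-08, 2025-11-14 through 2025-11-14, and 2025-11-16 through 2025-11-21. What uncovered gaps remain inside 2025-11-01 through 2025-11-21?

2025-11-03 through 2025-11-05, 2025-11-09 through 2025-11-13, 2025-11-15 through 2025-11-15

Covered (merged): 2025-11-01 through 2025-11-02, 2025-11-06 through 2025-11-08, 2025-11-14 through 2025-11-14, 2025-11-16 through 2025-11-21.
Gaps within 2025-11-01 through 2025-11-21: 2025-11-03 through 2025-11-05, 2025-11-09 through 2025-11-13, 2025-11-15 through 2025-11-15.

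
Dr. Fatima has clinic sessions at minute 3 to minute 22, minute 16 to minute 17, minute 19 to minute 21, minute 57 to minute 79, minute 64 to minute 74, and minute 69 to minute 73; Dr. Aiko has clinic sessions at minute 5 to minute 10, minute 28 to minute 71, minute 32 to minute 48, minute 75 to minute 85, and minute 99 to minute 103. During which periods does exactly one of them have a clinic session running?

minute 3 to minute 5, minute 10 to minute 22, minute 28 to minute 57, minute 71 to minute 75, minute 79 to minute 85, minute 99 to minute 103

Merge the first list: minute 3 to minute 22, minute 57 to minute 79.
Merge the second list: minute 5 to minute 10, minute 28 to minute 71, minute 75 to minute 85, minute 99 to minute 103.
A but not B: minute 3 to minute 5, minute 10 to minute 22, minute 71 to minute 75.
B but not A: minute 28 to minute 57, minute 79 to minute 85, minute 99 to minute 103.
Combining gives A △ B.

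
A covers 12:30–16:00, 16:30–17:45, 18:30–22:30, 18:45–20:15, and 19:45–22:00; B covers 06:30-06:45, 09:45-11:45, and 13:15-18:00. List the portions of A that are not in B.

Merge the first list: 12:30–16:00, 16:30–17:45, 18:30–22:30.
12:30–16:00 with B removed leaves 12:30–13:15.
16:30–17:45 lies entirely inside B → drops out.
18:30–22:30 is untouched.

12:30–13:15, 18:30–22:30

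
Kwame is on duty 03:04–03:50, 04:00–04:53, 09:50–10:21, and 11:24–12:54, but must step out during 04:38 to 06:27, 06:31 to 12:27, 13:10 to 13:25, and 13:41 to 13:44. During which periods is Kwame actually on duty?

03:04–03:50 is untouched.
04:00–04:53 with B removed leaves 04:00–04:38.
09:50–10:21 lies entirely inside B → drops out.
11:24–12:54 with B removed leaves 12:27–12:54.

03:04–03:50, 04:00–04:38, 12:27–12:54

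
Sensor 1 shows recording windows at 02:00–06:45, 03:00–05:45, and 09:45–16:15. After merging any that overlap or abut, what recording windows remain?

03:00-05:45 overlaps/touches 02:00-06:45 → extend to 02:00-06:45.
09:45-16:15 is disjoint → start new block.

02:00-06:45, 09:45-16:15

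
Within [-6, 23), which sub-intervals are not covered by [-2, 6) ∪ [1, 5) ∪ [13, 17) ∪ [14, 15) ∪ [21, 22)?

After merging, the occupied span is [-2, 6), [13, 17), [21, 22).
Uncovered inside [-6, 23): [-6, -2), [6, 13), [17, 21), [22, 23).

[-6, -2) ∪ [6, 13) ∪ [17, 21) ∪ [22, 23)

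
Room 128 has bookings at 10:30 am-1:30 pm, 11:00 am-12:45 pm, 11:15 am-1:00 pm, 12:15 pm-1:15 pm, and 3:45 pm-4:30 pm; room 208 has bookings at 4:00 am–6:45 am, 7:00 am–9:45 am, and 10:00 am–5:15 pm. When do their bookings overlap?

10:30 am-1:30 pm, 3:45 pm-4:30 pm

A, merged: 10:30 am-1:30 pm, 3:45 pm-4:30 pm.
10:30 am-1:30 pm overlaps B on 10:30 am-1:30 pm.
3:45 pm-4:30 pm overlaps B on 3:45 pm-4:30 pm.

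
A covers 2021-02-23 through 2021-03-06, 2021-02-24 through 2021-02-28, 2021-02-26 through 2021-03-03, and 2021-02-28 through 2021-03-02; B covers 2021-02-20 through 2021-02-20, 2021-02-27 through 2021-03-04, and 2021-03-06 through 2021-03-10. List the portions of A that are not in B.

2021-02-23 through 2021-02-26, 2021-03-05 through 2021-03-05

A, merged: 2021-02-23 through 2021-03-06.
2021-02-23 through 2021-03-06 with B removed leaves 2021-02-23 through 2021-02-26, 2021-03-05 through 2021-03-05.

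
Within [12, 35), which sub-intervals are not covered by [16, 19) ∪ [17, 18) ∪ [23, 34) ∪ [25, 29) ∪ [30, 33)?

Covered (merged): [16, 19), [23, 34).
Uncovered inside [12, 35): [12, 16), [19, 23), [34, 35).

[12, 16) ∪ [19, 23) ∪ [34, 35)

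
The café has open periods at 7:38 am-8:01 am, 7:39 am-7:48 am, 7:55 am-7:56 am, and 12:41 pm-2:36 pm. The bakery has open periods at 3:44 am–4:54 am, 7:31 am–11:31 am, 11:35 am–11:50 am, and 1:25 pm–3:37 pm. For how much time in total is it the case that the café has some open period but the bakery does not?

44 min

First set merges to 7:38 am–8:01 am, 12:41 pm–2:36 pm.
A \ B = 12:41 pm–1:25 pm.
Total: 44 min.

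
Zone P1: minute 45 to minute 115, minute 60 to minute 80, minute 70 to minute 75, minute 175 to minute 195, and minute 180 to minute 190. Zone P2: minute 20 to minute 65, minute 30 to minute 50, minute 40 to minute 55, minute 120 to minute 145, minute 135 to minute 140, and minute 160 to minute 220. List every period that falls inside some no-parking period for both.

A, merged: minute 45 to minute 115, minute 175 to minute 195.
B, merged: minute 20 to minute 65, minute 120 to minute 145, minute 160 to minute 220.
minute 45 to minute 115 overlaps B on minute 45 to minute 65.
minute 175 to minute 195 overlaps B on minute 175 to minute 195.

minute 45 to minute 65, minute 175 to minute 195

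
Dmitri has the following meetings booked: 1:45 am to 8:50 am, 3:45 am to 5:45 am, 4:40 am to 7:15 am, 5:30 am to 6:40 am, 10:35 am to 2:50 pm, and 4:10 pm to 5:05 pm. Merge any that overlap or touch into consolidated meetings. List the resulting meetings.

1:45 am–8:50 am, 10:35 am–2:50 pm, 4:10 pm–5:05 pm

3:45 am–5:45 am overlaps/touches 1:45 am–8:50 am → extend to 1:45 am–8:50 am.
4:40 am–7:15 am overlaps/touches 1:45 am–8:50 am → extend to 1:45 am–8:50 am.
5:30 am–6:40 am overlaps/touches 1:45 am–8:50 am → extend to 1:45 am–8:50 am.
10:35 am–2:50 pm is disjoint → start new block.
4:10 pm–5:05 pm is disjoint → start new block.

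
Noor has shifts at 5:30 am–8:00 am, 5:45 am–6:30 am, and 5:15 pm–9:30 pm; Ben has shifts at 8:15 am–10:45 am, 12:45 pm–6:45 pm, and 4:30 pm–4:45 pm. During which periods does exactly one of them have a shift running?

5:30 am-8:00 am, 8:15 am-10:45 am, 12:45 pm-5:15 pm, 6:45 pm-9:30 pm

A, merged: 5:30 am-8:00 am, 5:15 pm-9:30 pm.
B, merged: 8:15 am-10:45 am, 12:45 pm-6:45 pm.
A but not B: 5:30 am-8:00 am, 6:45 pm-9:30 pm.
B but not A: 8:15 am-10:45 am, 12:45 pm-5:15 pm.
Combining gives A △ B.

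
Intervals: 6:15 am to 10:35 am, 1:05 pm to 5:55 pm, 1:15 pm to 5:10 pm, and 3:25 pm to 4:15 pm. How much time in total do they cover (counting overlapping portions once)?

Merged: 6:15 am–10:35 am, 1:05 pm–5:55 pm.
Lengths: 4 h 20 min + 4 h 50 min = 9 h 10 min.

9 h 10 min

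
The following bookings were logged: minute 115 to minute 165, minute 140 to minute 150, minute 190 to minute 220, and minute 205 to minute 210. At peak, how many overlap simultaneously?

Sweep endpoints in order; track running count of active intervals.
Peak of 2 reached at minute 140.

2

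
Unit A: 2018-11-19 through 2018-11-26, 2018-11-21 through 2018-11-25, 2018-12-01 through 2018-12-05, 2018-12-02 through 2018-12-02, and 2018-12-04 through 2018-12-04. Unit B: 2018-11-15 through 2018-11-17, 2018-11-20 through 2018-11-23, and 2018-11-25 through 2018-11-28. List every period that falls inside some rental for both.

First set merges to 2018-11-19 through 2018-11-26, 2018-12-01 through 2018-12-05.
2018-11-19 through 2018-11-26 overlaps B on 2018-11-20 through 2018-11-23, 2018-11-25 through 2018-11-26.
2018-12-01 through 2018-12-05 falls entirely outside B.

2018-11-20 through 2018-11-23, 2018-11-25 through 2018-11-26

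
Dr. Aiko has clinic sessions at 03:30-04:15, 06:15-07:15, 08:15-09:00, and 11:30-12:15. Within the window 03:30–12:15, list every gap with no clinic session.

04:15–06:15, 07:15–08:15, 09:00–11:30

Covered (merged): 03:30–04:15, 06:15–07:15, 08:15–09:00, 11:30–12:15.
Uncovered inside 03:30–12:15: 04:15–06:15, 07:15–08:15, 09:00–11:30.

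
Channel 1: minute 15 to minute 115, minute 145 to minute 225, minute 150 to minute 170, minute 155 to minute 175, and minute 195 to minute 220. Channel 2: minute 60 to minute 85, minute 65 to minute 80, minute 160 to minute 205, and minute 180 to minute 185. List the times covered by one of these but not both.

minute 15 to minute 60, minute 85 to minute 115, minute 145 to minute 160, minute 205 to minute 225

A, merged: minute 15 to minute 115, minute 145 to minute 225.
B, merged: minute 60 to minute 85, minute 160 to minute 205.
A \ B = minute 15 to minute 60, minute 85 to minute 115, minute 145 to minute 160, minute 205 to minute 225.
B \ A = none.
Union of the two gives the symmetric difference.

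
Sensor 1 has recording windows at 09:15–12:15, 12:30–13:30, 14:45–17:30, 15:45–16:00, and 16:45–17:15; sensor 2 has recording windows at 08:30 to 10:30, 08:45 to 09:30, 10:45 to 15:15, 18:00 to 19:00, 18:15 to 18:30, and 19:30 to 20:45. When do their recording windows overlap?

First set merges to 09:15–12:15, 12:30–13:30, 14:45–17:30.
Second set merges to 08:30–10:30, 10:45–15:15, 18:00–19:00, 19:30–20:45.
09:15–12:15 overlaps B on 09:15–10:30, 10:45–12:15.
12:30–13:30 overlaps B on 12:30–13:30.
14:45–17:30 overlaps B on 14:45–15:15.

09:15–10:30, 10:45–12:15, 12:30–13:30, 14:45–15:15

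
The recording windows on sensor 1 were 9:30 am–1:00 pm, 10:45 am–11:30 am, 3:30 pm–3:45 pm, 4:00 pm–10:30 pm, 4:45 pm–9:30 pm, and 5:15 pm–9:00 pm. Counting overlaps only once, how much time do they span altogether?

Merged: 9:30 am-1:00 pm, 3:30 pm-3:45 pm, 4:00 pm-10:30 pm.
Lengths: 3 h 30 min + 15 min + 6 h 30 min = 10 h 15 min.

10 h 15 min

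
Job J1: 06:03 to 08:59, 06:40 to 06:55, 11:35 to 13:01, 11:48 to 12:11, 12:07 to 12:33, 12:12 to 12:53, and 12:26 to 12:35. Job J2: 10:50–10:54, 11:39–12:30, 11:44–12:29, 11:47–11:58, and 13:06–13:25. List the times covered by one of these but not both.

A, merged: 06:03-08:59, 11:35-13:01.
B, merged: 10:50-10:54, 11:39-12:30, 13:06-13:25.
A but not B: 06:03-08:59, 11:35-11:39, 12:30-13:01.
B but not A: 10:50-10:54, 13:06-13:25.
Combining gives A △ B.

06:03-08:59, 10:50-10:54, 11:35-11:39, 12:30-13:01, 13:06-13:25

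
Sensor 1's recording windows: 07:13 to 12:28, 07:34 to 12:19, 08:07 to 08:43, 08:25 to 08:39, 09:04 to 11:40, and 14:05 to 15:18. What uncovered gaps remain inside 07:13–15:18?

Covered (merged): 07:13–12:28, 14:05–15:18.
Uncovered inside 07:13–15:18: 12:28–14:05.

12:28–14:05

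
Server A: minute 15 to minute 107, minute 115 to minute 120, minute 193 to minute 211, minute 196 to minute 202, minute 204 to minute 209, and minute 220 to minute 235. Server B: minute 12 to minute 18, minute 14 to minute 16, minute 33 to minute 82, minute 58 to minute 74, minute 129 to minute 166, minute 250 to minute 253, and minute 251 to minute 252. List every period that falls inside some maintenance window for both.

A, merged: minute 15 to minute 107, minute 115 to minute 120, minute 193 to minute 211, minute 220 to minute 235.
B, merged: minute 12 to minute 18, minute 33 to minute 82, minute 129 to minute 166, minute 250 to minute 253.
minute 15 to minute 107 ∩ B → minute 15 to minute 18, minute 33 to minute 82.
minute 115 to minute 120 meets no B interval.
minute 193 to minute 211 meets no B interval.
minute 220 to minute 235 meets no B interval.

minute 15 to minute 18, minute 33 to minute 82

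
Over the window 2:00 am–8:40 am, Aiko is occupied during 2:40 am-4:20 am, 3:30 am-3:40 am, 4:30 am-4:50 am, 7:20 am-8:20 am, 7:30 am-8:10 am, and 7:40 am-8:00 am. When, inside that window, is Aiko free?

Covered (merged): 2:40 am-4:20 am, 4:30 am-4:50 am, 7:20 am-8:20 am.
Uncovered inside 2:00 am-8:40 am: 2:00 am-2:40 am, 4:20 am-4:30 am, 4:50 am-7:20 am, 8:20 am-8:40 am.

2:00 am-2:40 am, 4:20 am-4:30 am, 4:50 am-7:20 am, 8:20 am-8:40 am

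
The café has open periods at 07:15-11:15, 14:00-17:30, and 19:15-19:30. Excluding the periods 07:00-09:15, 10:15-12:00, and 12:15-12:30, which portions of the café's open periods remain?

07:15–11:15 \ B = 09:15–10:15.
14:00–17:30: nothing removed.
19:15–19:30: nothing removed.

09:15–10:15, 14:00–17:30, 19:15–19:30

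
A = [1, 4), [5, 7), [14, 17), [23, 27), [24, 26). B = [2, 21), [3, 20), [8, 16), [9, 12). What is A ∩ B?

[2, 4) ∪ [5, 7) ∪ [14, 17)

Merge the first list: [1, 4), [5, 7), [14, 17), [23, 27).
Merge the second list: [2, 21).
[1, 4) overlaps B on [2, 4).
[5, 7) overlaps B on [5, 7).
[14, 17) overlaps B on [14, 17).
[23, 27) falls entirely outside B.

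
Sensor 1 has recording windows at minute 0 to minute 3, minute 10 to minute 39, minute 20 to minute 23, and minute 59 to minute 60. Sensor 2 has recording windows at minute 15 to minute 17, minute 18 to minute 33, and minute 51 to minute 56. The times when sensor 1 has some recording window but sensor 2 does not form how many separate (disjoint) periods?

A, merged: minute 0 to minute 3, minute 10 to minute 39, minute 59 to minute 60.
A \ B = minute 0 to minute 3, minute 10 to minute 15, minute 17 to minute 18, minute 33 to minute 39, minute 59 to minute 60.
That is 5 disjoint pieces.

5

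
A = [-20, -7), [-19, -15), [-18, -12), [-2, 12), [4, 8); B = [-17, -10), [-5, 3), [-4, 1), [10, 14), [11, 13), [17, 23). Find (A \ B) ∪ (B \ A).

Merge the first list: [-20, -7), [-2, 12).
Merge the second list: [-17, -10), [-5, 3), [10, 14), [17, 23).
A \ B = [-20, -17), [-10, -7), [3, 10).
B \ A = [-5, -2), [12, 14), [17, 23).
Union of the two gives the symmetric difference.

[-20, -17) ∪ [-10, -7) ∪ [-5, -2) ∪ [3, 10) ∪ [12, 14) ∪ [17, 23)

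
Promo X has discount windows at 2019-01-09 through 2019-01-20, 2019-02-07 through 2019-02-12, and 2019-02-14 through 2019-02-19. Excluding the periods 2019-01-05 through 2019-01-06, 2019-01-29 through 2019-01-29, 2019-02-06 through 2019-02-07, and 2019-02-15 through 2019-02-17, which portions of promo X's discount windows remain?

2019-01-09 through 2019-01-20, 2019-02-08 through 2019-02-12, 2019-02-14 through 2019-02-14, 2019-02-18 through 2019-02-19

2019-01-09 through 2019-01-20 is untouched.
2019-02-07 through 2019-02-12 with B removed leaves 2019-02-08 through 2019-02-12.
2019-02-14 through 2019-02-19 with B removed leaves 2019-02-14 through 2019-02-14, 2019-02-18 through 2019-02-19.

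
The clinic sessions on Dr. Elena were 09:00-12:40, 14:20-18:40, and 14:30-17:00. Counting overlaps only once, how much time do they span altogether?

8 h

Merged: 09:00-12:40, 14:20-18:40.
Lengths: 3 h 40 min + 4 h 20 min = 8 h.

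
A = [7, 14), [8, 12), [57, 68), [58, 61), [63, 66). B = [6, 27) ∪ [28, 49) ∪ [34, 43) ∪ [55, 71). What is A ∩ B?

Merge the first list: [7, 14), [57, 68).
Merge the second list: [6, 27), [28, 49), [55, 71).
[7, 14) ∩ B → [7, 14).
[57, 68) ∩ B → [57, 68).

[7, 14) ∪ [57, 68)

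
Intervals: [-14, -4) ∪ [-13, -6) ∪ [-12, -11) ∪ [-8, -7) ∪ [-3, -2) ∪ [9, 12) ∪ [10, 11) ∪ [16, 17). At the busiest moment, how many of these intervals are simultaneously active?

3

At -12, 3 of the intervals are simultaneously active.
No point has more.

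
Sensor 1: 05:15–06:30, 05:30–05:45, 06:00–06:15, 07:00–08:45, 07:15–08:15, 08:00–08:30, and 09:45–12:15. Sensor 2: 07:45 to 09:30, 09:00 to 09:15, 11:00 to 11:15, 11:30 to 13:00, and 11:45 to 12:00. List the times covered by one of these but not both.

05:15–06:30, 07:00–07:45, 08:45–09:30, 09:45–11:00, 11:15–11:30, 12:15–13:00

Merge the first list: 05:15–06:30, 07:00–08:45, 09:45–12:15.
Merge the second list: 07:45–09:30, 11:00–11:15, 11:30–13:00.
A \ B = 05:15–06:30, 07:00–07:45, 09:45–11:00, 11:15–11:30.
B \ A = 08:45–09:30, 12:15–13:00.
Union of the two gives the symmetric difference.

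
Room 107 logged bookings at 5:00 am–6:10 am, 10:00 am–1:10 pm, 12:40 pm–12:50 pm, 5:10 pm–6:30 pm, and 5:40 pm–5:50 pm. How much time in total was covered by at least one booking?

Merged: 5:00 am–6:10 am, 10:00 am–1:10 pm, 5:10 pm–6:30 pm.
Lengths: 1 h 10 min + 3 h 10 min + 1 h 20 min = 5 h 40 min.

5 h 40 min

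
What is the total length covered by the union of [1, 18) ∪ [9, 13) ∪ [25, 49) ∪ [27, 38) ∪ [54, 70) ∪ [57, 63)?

Merged: [1, 18), [25, 49), [54, 70).
Lengths: 17 + 24 + 16 = 57.

57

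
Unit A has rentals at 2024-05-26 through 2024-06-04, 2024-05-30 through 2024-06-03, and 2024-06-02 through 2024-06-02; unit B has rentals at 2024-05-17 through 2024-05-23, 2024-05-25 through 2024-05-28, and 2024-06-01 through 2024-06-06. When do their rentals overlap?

2024-05-26 through 2024-05-28, 2024-06-01 through 2024-06-04

A, merged: 2024-05-26 through 2024-06-04.
2024-05-26 through 2024-06-04 ∩ B → 2024-05-26 through 2024-05-28, 2024-06-01 through 2024-06-04.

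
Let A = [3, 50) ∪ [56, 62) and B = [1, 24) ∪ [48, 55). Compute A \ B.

[3, 50) \ B = [24, 48).
[56, 62): nothing removed.

[24, 48) ∪ [56, 62)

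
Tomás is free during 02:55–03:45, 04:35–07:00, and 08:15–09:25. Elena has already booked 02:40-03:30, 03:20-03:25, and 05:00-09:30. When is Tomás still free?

B, merged: 02:40–03:30, 05:00–09:30.
02:55–03:45 with B removed leaves 03:30–03:45.
04:35–07:00 with B removed leaves 04:35–05:00.
08:15–09:25 lies entirely inside B → drops out.

03:30–03:45, 04:35–05:00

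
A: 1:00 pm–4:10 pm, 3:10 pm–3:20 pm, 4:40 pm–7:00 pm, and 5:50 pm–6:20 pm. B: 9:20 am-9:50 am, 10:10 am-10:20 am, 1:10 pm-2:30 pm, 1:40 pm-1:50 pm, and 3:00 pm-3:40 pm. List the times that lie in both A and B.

1:10 pm–2:30 pm, 3:00 pm–3:40 pm

A, merged: 1:00 pm–4:10 pm, 4:40 pm–7:00 pm.
B, merged: 9:20 am–9:50 am, 10:10 am–10:20 am, 1:10 pm–2:30 pm, 3:00 pm–3:40 pm.
1:00 pm–4:10 pm ∩ B → 1:10 pm–2:30 pm, 3:00 pm–3:40 pm.
4:40 pm–7:00 pm meets no B interval.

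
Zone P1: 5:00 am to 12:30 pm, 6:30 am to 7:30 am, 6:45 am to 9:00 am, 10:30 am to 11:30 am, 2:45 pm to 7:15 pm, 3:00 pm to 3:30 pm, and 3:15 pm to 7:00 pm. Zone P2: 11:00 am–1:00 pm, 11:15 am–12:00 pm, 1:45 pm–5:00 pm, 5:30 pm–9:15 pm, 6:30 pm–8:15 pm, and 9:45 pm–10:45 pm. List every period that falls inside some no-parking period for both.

A, merged: 5:00 am–12:30 pm, 2:45 pm–7:15 pm.
B, merged: 11:00 am–1:00 pm, 1:45 pm–5:00 pm, 5:30 pm–9:15 pm, 9:45 pm–10:45 pm.
5:00 am–12:30 pm meets the second set on 11:00 am–12:30 pm.
2:45 pm–7:15 pm meets the second set on 2:45 pm–5:00 pm, 5:30 pm–7:15 pm.

11:00 am–12:30 pm, 2:45 pm–5:00 pm, 5:30 pm–7:15 pm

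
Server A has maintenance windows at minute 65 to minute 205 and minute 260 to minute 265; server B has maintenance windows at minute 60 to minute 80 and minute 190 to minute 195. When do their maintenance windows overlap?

minute 65 to minute 80, minute 190 to minute 195

minute 65 to minute 205 ∩ B → minute 65 to minute 80, minute 190 to minute 195.
minute 260 to minute 265 meets no B interval.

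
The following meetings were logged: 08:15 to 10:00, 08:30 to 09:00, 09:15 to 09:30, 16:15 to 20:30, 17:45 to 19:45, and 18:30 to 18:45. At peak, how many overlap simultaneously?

At 18:30, 3 of the intervals are simultaneously active.
No point has more.

3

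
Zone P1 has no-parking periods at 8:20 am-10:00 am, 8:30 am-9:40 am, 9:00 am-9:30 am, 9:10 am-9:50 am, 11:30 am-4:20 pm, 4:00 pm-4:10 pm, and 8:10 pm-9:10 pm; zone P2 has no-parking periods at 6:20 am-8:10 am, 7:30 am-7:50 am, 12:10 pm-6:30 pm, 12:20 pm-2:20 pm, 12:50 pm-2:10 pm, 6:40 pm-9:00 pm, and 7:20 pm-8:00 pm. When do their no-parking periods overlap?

12:10 pm-4:20 pm, 8:10 pm-9:00 pm

A, merged: 8:20 am-10:00 am, 11:30 am-4:20 pm, 8:10 pm-9:10 pm.
B, merged: 6:20 am-8:10 am, 12:10 pm-6:30 pm, 6:40 pm-9:00 pm.
8:20 am-10:00 am meets no B interval.
11:30 am-4:20 pm ∩ B → 12:10 pm-4:20 pm.
8:10 pm-9:10 pm ∩ B → 8:10 pm-9:00 pm.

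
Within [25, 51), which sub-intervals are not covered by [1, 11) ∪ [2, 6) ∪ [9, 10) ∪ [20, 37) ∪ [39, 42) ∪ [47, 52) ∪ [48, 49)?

After merging, the occupied span is [1, 11), [20, 37), [39, 42), [47, 52).
Uncovered inside [25, 51): [37, 39), [42, 47).

[37, 39) ∪ [42, 47)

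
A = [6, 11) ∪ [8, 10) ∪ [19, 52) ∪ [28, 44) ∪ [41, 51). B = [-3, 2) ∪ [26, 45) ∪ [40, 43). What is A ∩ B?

Merge the first list: [6, 11), [19, 52).
Merge the second list: [-3, 2), [26, 45).
[6, 11) meets no B interval.
[19, 52) ∩ B → [26, 45).

[26, 45)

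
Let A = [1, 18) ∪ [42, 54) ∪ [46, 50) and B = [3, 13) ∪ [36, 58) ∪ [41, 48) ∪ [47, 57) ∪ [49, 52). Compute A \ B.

Merge the first list: [1, 18), [42, 54).
Merge the second list: [3, 13), [36, 58).
[1, 18) with B removed leaves [1, 3), [13, 18).
[42, 54) lies entirely inside B → drops out.

[1, 3) ∪ [13, 18)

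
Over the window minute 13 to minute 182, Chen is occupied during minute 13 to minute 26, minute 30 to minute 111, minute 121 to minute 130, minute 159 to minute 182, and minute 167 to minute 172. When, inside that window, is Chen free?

minute 26 to minute 30, minute 111 to minute 121, minute 130 to minute 159

Covered (merged): minute 13 to minute 26, minute 30 to minute 111, minute 121 to minute 130, minute 159 to minute 182.
Gaps within minute 13 to minute 182: minute 26 to minute 30, minute 111 to minute 121, minute 130 to minute 159.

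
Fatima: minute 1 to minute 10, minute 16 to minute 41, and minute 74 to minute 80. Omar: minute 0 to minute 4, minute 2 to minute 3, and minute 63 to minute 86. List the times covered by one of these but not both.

Merge the second list: minute 0 to minute 4, minute 63 to minute 86.
A but not B: minute 4 to minute 10, minute 16 to minute 41.
B but not A: minute 0 to minute 1, minute 63 to minute 74, minute 80 to minute 86.
Combining gives A △ B.

minute 0 to minute 1, minute 4 to minute 10, minute 16 to minute 41, minute 63 to minute 74, minute 80 to minute 86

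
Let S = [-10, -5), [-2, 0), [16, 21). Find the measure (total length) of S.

12

Merged: [-10, -5), [-2, 0), [16, 21).
Lengths: 5 + 2 + 5 = 12.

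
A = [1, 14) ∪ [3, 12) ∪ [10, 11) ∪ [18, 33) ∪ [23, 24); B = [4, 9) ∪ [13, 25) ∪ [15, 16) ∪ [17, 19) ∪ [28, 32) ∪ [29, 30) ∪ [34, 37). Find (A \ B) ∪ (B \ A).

First set merges to [1, 14), [18, 33).
Second set merges to [4, 9), [13, 25), [28, 32), [34, 37).
A \ B = [1, 4), [9, 13), [25, 28), [32, 33).
B \ A = [14, 18), [34, 37).
Union of the two gives the symmetric difference.

[1, 4) ∪ [9, 13) ∪ [14, 18) ∪ [25, 28) ∪ [32, 33) ∪ [34, 37)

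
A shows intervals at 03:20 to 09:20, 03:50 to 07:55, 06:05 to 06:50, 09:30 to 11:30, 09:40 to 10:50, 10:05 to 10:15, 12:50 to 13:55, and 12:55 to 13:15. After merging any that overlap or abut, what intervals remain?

03:50–07:55 overlaps/touches 03:20–09:20 → extend to 03:20–09:20.
06:05–06:50 overlaps/touches 03:20–09:20 → extend to 03:20–09:20.
09:30–11:30 is disjoint → start new block.
09:40–10:50 overlaps/touches 09:30–11:30 → extend to 09:30–11:30.
10:05–10:15 overlaps/touches 09:30–11:30 → extend to 09:30–11:30.
12:50–13:55 is disjoint → start new block.
12:55–13:15 overlaps/touches 12:50–13:55 → extend to 12:50–13:55.

03:20–09:20, 09:30–11:30, 12:50–13:55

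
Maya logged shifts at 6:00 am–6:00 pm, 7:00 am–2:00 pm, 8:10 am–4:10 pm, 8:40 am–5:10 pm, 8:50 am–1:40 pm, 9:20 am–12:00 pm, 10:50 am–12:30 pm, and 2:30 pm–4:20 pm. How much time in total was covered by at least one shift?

Merged: 6:00 am-6:00 pm.
Length: 12 h.

12 h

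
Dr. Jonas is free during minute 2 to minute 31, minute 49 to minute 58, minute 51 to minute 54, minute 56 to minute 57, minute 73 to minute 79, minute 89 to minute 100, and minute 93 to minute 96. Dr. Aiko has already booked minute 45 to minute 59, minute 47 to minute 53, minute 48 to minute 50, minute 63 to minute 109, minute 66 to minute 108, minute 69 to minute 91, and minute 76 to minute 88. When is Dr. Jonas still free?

A, merged: minute 2 to minute 31, minute 49 to minute 58, minute 73 to minute 79, minute 89 to minute 100.
B, merged: minute 45 to minute 59, minute 63 to minute 109.
minute 2 to minute 31: nothing removed.
minute 49 to minute 58: entirely removed.
minute 73 to minute 79: entirely removed.
minute 89 to minute 100: entirely removed.

minute 2 to minute 31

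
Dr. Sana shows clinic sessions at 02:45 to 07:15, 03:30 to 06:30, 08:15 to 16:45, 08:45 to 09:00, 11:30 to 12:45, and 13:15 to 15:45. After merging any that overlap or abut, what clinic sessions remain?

02:45–07:15, 08:15–16:45

03:30–06:30 overlaps/touches 02:45–07:15 → extend to 02:45–07:15.
08:15–16:45 is disjoint → start new block.
08:45–09:00 overlaps/touches 08:15–16:45 → extend to 08:15–16:45.
11:30–12:45 overlaps/touches 08:15–16:45 → extend to 08:15–16:45.
13:15–15:45 overlaps/touches 08:15–16:45 → extend to 08:15–16:45.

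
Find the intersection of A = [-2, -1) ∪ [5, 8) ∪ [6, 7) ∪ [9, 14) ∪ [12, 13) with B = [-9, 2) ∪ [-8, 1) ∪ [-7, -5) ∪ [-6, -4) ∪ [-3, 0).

Merge the first list: [-2, -1), [5, 8), [9, 14).
Merge the second list: [-9, 2).
[-2, -1) overlaps B on [-2, -1).
[5, 8) falls entirely outside B.
[9, 14) falls entirely outside B.

[-2, -1)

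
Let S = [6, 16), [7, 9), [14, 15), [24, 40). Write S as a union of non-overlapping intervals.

[6, 16) ∪ [24, 40)

[7, 9) overlaps/touches [6, 16) → extend to [6, 16).
[14, 15) overlaps/touches [6, 16) → extend to [6, 16).
[24, 40) is disjoint → start new block.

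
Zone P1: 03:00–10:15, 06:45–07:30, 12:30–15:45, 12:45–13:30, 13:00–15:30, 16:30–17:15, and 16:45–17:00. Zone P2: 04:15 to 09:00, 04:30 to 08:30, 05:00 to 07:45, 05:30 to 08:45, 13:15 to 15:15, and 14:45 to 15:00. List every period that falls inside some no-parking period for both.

04:15-09:00, 13:15-15:15

Merge the first list: 03:00-10:15, 12:30-15:45, 16:30-17:15.
Merge the second list: 04:15-09:00, 13:15-15:15.
03:00-10:15 ∩ B → 04:15-09:00.
12:30-15:45 ∩ B → 13:15-15:15.
16:30-17:15 meets no B interval.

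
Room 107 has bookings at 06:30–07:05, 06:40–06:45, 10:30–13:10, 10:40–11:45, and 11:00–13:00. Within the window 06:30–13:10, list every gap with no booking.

07:05–10:30

After merging, the occupied span is 06:30–07:05, 10:30–13:10.
Uncovered inside 06:30–13:10: 07:05–10:30.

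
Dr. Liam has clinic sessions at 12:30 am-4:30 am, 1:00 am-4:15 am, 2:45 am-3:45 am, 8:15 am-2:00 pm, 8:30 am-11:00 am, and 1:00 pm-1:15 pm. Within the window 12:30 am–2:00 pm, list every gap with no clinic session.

4:30 am–8:15 am

The merged coverage is 12:30 am–4:30 am, 8:15 am–2:00 pm.
Gaps within 12:30 am–2:00 pm: 4:30 am–8:15 am.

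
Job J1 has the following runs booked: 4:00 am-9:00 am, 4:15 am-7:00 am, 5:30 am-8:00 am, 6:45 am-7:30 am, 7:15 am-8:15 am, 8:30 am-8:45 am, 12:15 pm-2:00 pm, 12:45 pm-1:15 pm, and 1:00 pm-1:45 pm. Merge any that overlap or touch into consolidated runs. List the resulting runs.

4:00 am–9:00 am, 12:15 pm–2:00 pm

4:15 am–7:00 am overlaps/touches 4:00 am–9:00 am → extend to 4:00 am–9:00 am.
5:30 am–8:00 am overlaps/touches 4:00 am–9:00 am → extend to 4:00 am–9:00 am.
6:45 am–7:30 am overlaps/touches 4:00 am–9:00 am → extend to 4:00 am–9:00 am.
7:15 am–8:15 am overlaps/touches 4:00 am–9:00 am → extend to 4:00 am–9:00 am.
8:30 am–8:45 am overlaps/touches 4:00 am–9:00 am → extend to 4:00 am–9:00 am.
12:15 pm–2:00 pm is disjoint → start new block.
12:45 pm–1:15 pm overlaps/touches 12:15 pm–2:00 pm → extend to 12:15 pm–2:00 pm.
1:00 pm–1:45 pm overlaps/touches 12:15 pm–2:00 pm → extend to 12:15 pm–2:00 pm.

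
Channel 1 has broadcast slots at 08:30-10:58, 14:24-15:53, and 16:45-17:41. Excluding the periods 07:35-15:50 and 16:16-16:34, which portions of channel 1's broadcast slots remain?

08:30-10:58: fully covered by B → removed.
14:24-15:53 minus B → 15:50-15:53.
16:45-17:41: no B overlap → unchanged.

15:50-15:53, 16:45-17:41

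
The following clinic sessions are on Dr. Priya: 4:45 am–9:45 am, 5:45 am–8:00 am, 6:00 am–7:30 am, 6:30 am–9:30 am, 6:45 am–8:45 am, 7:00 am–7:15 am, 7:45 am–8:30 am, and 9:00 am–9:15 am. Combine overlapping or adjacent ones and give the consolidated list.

4:45 am–9:45 am

5:45 am–8:00 am overlaps/touches 4:45 am–9:45 am → extend to 4:45 am–9:45 am.
6:00 am–7:30 am overlaps/touches 4:45 am–9:45 am → extend to 4:45 am–9:45 am.
6:30 am–9:30 am overlaps/touches 4:45 am–9:45 am → extend to 4:45 am–9:45 am.
6:45 am–8:45 am overlaps/touches 4:45 am–9:45 am → extend to 4:45 am–9:45 am.
7:00 am–7:15 am overlaps/touches 4:45 am–9:45 am → extend to 4:45 am–9:45 am.
7:45 am–8:30 am overlaps/touches 4:45 am–9:45 am → extend to 4:45 am–9:45 am.
9:00 am–9:15 am overlaps/touches 4:45 am–9:45 am → extend to 4:45 am–9:45 am.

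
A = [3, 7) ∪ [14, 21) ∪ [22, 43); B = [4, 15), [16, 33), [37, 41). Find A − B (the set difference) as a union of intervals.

[3, 7) minus B → [3, 4).
[14, 21) minus B → [15, 16).
[22, 43) minus B → [33, 37), [41, 43).

[3, 4) ∪ [15, 16) ∪ [33, 37) ∪ [41, 43)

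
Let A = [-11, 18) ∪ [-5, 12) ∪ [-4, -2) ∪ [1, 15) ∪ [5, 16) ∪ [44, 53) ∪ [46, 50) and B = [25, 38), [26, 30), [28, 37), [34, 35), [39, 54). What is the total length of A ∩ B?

9

Merge the first list: [-11, 18), [44, 53).
Merge the second list: [25, 38), [39, 54).
A ∩ B = [44, 53).
Total: 9.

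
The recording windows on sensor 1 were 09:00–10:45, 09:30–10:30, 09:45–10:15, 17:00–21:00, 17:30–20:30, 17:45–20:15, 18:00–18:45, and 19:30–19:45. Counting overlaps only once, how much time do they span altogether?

Merged: 09:00–10:45, 17:00–21:00.
Lengths: 1 h 45 min + 4 h = 5 h 45 min.

5 h 45 min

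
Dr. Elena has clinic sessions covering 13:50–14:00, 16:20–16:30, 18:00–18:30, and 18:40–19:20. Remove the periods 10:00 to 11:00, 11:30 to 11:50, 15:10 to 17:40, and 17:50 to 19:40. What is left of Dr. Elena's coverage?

13:50-14:00

13:50-14:00 is untouched.
16:20-16:30 lies entirely inside B → drops out.
18:00-18:30 lies entirely inside B → drops out.
18:40-19:20 lies entirely inside B → drops out.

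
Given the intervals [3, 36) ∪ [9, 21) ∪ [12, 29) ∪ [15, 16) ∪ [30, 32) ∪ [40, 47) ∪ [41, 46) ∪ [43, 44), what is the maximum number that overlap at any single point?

Walk the sorted start/end points keeping a running depth.
The depth first hits 4 at 15.

4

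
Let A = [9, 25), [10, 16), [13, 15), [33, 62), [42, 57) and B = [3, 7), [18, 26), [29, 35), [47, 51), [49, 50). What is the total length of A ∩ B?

13

A, merged: [9, 25), [33, 62).
B, merged: [3, 7), [18, 26), [29, 35), [47, 51).
A ∩ B = [18, 25), [33, 35), [47, 51).
Total: 7 + 2 + 4 = 13.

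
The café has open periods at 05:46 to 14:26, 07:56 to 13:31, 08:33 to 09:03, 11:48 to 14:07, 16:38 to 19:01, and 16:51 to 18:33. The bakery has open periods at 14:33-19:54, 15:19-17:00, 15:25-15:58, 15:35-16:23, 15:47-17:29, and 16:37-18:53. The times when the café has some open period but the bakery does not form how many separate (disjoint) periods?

1

First set merges to 05:46–14:26, 16:38–19:01.
Second set merges to 14:33–19:54.
A \ B = 05:46–14:26.
That is 1 disjoint piece.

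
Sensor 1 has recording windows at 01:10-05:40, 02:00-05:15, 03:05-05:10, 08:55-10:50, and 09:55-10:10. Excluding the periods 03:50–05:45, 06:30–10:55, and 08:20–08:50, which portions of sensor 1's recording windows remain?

Merge the first list: 01:10–05:40, 08:55–10:50.
Merge the second list: 03:50–05:45, 06:30–10:55.
01:10–05:40 \ B = 01:10–03:50.
08:55–10:50: entirely removed.

01:10–03:50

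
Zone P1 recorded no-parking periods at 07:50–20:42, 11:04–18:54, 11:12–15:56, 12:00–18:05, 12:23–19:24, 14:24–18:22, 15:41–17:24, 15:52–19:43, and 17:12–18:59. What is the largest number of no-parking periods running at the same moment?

8

Walk the sorted start/end points keeping a running depth.
The depth first hits 8 at 15:52.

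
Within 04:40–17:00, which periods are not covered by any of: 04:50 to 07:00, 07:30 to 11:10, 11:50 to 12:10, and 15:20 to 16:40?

04:40–04:50, 07:00–07:30, 11:10–11:50, 12:10–15:20, 16:40–17:00

Covered (merged): 04:50–07:00, 07:30–11:10, 11:50–12:10, 15:20–16:40.
Complement within 04:40–17:00: 04:40–04:50, 07:00–07:30, 11:10–11:50, 12:10–15:20, 16:40–17:00.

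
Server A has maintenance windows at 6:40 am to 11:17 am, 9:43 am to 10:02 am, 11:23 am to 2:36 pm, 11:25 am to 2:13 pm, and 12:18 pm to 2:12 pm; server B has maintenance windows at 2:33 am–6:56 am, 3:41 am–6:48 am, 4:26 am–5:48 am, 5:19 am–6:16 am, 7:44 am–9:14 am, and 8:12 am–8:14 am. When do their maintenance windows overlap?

6:40 am–6:56 am, 7:44 am–9:14 am

A, merged: 6:40 am–11:17 am, 11:23 am–2:36 pm.
B, merged: 2:33 am–6:56 am, 7:44 am–9:14 am.
6:40 am–11:17 am overlaps B on 6:40 am–6:56 am, 7:44 am–9:14 am.
11:23 am–2:36 pm falls entirely outside B.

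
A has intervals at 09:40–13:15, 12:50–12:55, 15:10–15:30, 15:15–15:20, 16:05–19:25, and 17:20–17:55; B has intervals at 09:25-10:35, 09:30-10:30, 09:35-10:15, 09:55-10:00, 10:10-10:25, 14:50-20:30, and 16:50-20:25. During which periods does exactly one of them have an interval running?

Merge the first list: 09:40–13:15, 15:10–15:30, 16:05–19:25.
Merge the second list: 09:25–10:35, 14:50–20:30.
A \ B = 10:35–13:15.
B \ A = 09:25–09:40, 14:50–15:10, 15:30–16:05, 19:25–20:30.
Union of the two gives the symmetric difference.

09:25–09:40, 10:35–13:15, 14:50–15:10, 15:30–16:05, 19:25–20:30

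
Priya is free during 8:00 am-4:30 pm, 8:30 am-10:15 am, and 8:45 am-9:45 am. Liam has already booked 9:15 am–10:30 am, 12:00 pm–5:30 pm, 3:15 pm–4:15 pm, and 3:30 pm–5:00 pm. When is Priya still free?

8:00 am–9:15 am, 10:30 am–12:00 pm

Merge the first list: 8:00 am–4:30 pm.
Merge the second list: 9:15 am–10:30 am, 12:00 pm–5:30 pm.
8:00 am–4:30 pm minus B → 8:00 am–9:15 am, 10:30 am–12:00 pm.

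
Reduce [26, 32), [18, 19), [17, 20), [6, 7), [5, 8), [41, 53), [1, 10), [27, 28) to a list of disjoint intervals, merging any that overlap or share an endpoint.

[1, 10) ∪ [17, 20) ∪ [26, 32) ∪ [41, 53)

Sort by start: [1, 10), [5, 8), [6, 7), [17, 20), [18, 19), [26, 32), [27, 28), [41, 53).
[5, 8) overlaps/touches [1, 10) → extend to [1, 10).
[6, 7) overlaps/touches [1, 10) → extend to [1, 10).
[17, 20) is disjoint → start new block.
[18, 19) overlaps/touches [17, 20) → extend to [17, 20).
[26, 32) is disjoint → start new block.
[27, 28) overlaps/touches [26, 32) → extend to [26, 32).
[41, 53) is disjoint → start new block.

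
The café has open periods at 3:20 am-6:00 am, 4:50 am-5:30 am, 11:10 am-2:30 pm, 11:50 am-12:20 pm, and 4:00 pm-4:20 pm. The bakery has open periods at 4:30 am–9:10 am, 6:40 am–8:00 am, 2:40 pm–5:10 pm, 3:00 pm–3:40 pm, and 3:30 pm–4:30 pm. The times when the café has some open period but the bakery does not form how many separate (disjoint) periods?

2

First set merges to 3:20 am–6:00 am, 11:10 am–2:30 pm, 4:00 pm–4:20 pm.
Second set merges to 4:30 am–9:10 am, 2:40 pm–5:10 pm.
A \ B = 3:20 am–4:30 am, 11:10 am–2:30 pm.
That is 2 disjoint pieces.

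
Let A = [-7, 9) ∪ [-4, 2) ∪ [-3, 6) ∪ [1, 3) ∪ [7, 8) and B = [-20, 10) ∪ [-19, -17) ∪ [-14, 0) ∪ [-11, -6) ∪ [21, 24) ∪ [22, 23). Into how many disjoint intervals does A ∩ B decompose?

1

A, merged: [-7, 9).
B, merged: [-20, 10), [21, 24).
A ∩ B = [-7, 9).
That is 1 disjoint piece.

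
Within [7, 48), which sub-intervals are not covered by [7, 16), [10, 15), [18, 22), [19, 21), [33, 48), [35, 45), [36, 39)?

The merged coverage is [7, 16), [18, 22), [33, 48).
Complement within [7, 48): [16, 18), [22, 33).

[16, 18) ∪ [22, 33)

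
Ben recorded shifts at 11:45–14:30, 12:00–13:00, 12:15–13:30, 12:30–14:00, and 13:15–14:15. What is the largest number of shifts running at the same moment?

4

Walk the sorted start/end points keeping a running depth.
The depth first hits 4 at 12:30.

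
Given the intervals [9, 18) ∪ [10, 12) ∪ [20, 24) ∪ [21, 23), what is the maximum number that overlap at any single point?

Sweep endpoints in order; track running count of active intervals.
Peak of 2 reached at 10.

2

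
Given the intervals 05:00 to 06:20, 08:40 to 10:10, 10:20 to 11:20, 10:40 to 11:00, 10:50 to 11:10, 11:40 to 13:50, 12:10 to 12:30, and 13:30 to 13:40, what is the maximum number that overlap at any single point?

3

Walk the sorted start/end points keeping a running depth.
The depth first hits 3 at 10:50.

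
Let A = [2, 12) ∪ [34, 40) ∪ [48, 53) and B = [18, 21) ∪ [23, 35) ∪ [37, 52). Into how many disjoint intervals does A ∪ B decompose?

A ∪ B = [2, 12), [18, 21), [23, 53).
That is 3 disjoint pieces.

3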